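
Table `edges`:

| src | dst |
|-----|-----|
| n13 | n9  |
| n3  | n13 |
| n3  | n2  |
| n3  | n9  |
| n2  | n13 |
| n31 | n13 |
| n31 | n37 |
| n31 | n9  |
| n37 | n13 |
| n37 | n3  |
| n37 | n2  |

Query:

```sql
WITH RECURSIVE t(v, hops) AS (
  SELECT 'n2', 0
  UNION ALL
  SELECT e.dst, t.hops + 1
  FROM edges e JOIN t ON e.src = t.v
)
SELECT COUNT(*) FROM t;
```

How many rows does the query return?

Base: (n2, hops=0).
Iteration 1: edges from {n2} -> (n13, hops=1).
Iteration 2: edges from {n13} -> (n9, hops=2).
Iteration 3: no outgoing edges from {n9}; recursion stops.
Total rows emitted: 3.

3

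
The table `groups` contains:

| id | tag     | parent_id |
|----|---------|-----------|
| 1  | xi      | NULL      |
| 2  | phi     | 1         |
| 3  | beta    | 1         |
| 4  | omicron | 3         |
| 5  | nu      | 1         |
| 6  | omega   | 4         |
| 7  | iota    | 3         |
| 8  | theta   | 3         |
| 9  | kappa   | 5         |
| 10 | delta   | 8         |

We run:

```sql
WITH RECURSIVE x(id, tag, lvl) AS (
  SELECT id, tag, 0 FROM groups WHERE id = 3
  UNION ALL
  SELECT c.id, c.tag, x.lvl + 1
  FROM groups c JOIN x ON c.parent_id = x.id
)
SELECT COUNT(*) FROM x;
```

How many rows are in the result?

6

Base: id=3 (beta) at lvl 0.
Iteration 1: rows with parent_id in {3} -> omicron (id 4, lvl 1), iota (id 7, lvl 1), theta (id 8, lvl 1).
Iteration 2: rows with parent_id in {4,7,8} -> omega (id 6, lvl 2), delta (id 10, lvl 2).
Iteration 3: no rows with parent_id in {6,10}; recursion stops.
Total rows emitted: 6.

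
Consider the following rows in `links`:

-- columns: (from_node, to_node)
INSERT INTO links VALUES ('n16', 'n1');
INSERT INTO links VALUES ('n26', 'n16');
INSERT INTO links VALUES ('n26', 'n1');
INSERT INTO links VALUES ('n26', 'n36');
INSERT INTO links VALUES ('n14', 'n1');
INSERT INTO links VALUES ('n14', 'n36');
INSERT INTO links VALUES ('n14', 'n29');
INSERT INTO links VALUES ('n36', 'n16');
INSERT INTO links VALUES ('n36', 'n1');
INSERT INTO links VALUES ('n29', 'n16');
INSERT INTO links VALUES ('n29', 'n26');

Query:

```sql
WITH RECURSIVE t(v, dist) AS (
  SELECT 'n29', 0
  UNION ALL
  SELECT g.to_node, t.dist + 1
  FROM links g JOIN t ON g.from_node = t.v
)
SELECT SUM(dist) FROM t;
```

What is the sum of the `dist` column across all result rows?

23

Base: (n29, dist=0).
Iteration 1: edges from {n29} -> (n16, dist=1), (n26, dist=1).
Iteration 2: edges from {n16,n26} -> (n1, dist=2) x2, (n16, dist=2), (n36, dist=2). [UNION ALL keeps all 4 new rows, including repeats]
Iteration 3: edges from {n1,n16,n36} -> (n1, dist=3) x2, (n16, dist=3). [UNION ALL keeps all 3 new rows, including repeats]
Iteration 4: edges from {n1,n16} -> (n1, dist=4).
Iteration 5: no outgoing edges from {n1}; recursion stops.
SUM(dist) = 0 + 1 + 1 + 2 + 2 + 2 + 2 + 3 + 3 + 3 + 4 = 23.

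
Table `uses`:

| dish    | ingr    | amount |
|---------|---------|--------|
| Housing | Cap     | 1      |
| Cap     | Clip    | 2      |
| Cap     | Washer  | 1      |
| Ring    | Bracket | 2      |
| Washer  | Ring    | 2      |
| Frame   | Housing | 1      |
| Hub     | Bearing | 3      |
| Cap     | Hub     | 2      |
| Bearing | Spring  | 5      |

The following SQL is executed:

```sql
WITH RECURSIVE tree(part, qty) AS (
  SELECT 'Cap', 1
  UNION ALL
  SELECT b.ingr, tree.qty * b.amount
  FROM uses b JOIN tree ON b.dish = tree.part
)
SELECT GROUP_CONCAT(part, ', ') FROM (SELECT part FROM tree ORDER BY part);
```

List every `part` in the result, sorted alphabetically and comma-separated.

Bearing, Bracket, Cap, Clip, Hub, Ring, Spring, Washer

Base: (Cap, qty=1).
Iteration 1: components of {Cap} -> Clip = 1*2 = 2, Hub = 1*2 = 2, Washer = 1*1 = 1.
Iteration 2: components of {Clip,Hub,Washer} -> Bearing = 2*3 = 6, Ring = 1*2 = 2.
Iteration 3: components of {Bearing,Ring} -> Bracket = 2*2 = 4, Spring = 6*5 = 30.
Iteration 4: no further components; recursion stops.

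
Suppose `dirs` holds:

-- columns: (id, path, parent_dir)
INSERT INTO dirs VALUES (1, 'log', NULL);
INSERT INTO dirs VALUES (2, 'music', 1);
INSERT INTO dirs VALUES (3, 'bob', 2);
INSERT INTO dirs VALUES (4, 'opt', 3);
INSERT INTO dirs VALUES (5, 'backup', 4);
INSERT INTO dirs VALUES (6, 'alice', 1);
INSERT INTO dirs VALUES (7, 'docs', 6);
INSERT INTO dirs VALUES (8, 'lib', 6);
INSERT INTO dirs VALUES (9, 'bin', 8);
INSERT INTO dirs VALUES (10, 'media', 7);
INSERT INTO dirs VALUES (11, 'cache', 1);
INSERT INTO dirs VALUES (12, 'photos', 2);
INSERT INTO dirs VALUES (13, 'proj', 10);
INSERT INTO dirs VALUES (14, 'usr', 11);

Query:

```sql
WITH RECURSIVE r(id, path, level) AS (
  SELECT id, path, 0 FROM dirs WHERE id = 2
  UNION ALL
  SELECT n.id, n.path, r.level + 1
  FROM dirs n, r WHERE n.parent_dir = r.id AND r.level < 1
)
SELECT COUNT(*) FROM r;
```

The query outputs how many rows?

3

Base: id=2 (music) at level 0.
Iteration 1: rows with parent_dir in {2} -> bob (id 3, level 1), photos (id 12, level 1).
Iteration 2: level < 1 fails for all current rows; recursion stops.
Total rows emitted: 3.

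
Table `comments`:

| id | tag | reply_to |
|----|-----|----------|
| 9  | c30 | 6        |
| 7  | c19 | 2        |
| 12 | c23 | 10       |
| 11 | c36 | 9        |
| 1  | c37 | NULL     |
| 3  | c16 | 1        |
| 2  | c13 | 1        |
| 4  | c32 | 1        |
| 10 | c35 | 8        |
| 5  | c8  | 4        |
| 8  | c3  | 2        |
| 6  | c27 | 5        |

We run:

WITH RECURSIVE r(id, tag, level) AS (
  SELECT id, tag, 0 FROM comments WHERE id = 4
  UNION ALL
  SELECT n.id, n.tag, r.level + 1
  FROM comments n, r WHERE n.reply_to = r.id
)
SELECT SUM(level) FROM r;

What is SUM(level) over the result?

Base: id=4 (c32) at level 0.
Iteration 1: rows with reply_to in {4} -> c8 (id 5, level 1).
Iteration 2: rows with reply_to in {5} -> c27 (id 6, level 2).
Iteration 3: rows with reply_to in {6} -> c30 (id 9, level 3).
Iteration 4: rows with reply_to in {9} -> c36 (id 11, level 4).
Iteration 5: no rows with reply_to in {11}; recursion stops.
SUM(level) = 0 + 1 + 2 + 3 + 4 = 10.

10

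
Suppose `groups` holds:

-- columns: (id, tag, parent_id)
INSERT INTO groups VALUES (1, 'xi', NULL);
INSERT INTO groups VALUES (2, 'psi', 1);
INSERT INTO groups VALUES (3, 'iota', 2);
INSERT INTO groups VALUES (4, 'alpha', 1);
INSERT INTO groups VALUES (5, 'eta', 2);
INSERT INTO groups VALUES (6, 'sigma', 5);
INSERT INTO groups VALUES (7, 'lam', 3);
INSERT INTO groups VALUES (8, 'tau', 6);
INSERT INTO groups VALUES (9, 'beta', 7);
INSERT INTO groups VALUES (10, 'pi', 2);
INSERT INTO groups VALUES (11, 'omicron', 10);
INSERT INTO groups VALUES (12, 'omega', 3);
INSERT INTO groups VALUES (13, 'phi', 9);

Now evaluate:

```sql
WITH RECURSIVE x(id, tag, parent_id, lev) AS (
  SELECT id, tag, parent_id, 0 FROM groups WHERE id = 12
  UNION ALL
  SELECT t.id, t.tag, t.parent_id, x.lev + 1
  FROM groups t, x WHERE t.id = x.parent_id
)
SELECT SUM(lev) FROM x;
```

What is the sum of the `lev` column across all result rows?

6

Base: id=12 (omega), parent_id=3, lev 0.
Iteration 1: join on id=3 -> iota (id 3, parent_id=2, lev 1).
Iteration 2: join on id=2 -> psi (id 2, parent_id=1, lev 2).
Iteration 3: join on id=1 -> xi (id 1, parent_id=NULL, lev 3).
Iteration 4: parent_id is NULL; no match; recursion stops.
SUM(lev) = 0 + 1 + 2 + 3 = 6.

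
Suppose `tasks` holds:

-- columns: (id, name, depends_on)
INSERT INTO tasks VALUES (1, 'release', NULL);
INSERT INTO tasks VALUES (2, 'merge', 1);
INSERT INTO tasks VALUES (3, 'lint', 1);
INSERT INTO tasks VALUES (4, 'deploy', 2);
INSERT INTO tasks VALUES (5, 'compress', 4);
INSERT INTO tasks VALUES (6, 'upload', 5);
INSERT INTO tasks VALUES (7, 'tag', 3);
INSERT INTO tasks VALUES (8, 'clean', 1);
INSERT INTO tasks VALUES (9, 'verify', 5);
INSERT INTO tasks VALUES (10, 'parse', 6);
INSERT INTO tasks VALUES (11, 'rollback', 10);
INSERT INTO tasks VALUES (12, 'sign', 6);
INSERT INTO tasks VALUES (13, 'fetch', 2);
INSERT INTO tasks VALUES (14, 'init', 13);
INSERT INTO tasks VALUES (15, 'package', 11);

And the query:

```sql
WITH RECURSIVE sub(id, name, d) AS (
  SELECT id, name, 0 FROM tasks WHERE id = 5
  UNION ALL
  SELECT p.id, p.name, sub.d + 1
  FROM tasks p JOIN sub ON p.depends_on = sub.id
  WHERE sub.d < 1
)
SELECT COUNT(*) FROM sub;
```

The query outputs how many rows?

3

Base: id=5 (compress) at d 0.
Iteration 1: rows with depends_on in {5} -> upload (id 6, d 1), verify (id 9, d 1).
Iteration 2: d < 1 fails for all current rows; recursion stops.
Total rows emitted: 3.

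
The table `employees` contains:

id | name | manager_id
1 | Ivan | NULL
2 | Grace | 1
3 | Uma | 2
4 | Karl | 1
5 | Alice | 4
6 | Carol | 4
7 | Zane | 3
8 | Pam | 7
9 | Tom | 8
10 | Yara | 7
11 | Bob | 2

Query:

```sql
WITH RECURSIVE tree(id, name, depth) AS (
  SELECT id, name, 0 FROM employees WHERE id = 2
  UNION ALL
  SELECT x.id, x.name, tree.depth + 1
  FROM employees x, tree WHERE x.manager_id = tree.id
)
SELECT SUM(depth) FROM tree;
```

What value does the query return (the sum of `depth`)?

Base: id=2 (Grace) at depth 0.
Iteration 1: rows with manager_id in {2} -> Uma (id 3, depth 1), Bob (id 11, depth 1).
Iteration 2: rows with manager_id in {3,11} -> Zane (id 7, depth 2).
Iteration 3: rows with manager_id in {7} -> Pam (id 8, depth 3), Yara (id 10, depth 3).
Iteration 4: rows with manager_id in {8,10} -> Tom (id 9, depth 4).
Iteration 5: no rows with manager_id in {9}; recursion stops.
SUM(depth) = 0 + 1 + 1 + 2 + 3 + 3 + 4 = 14.

14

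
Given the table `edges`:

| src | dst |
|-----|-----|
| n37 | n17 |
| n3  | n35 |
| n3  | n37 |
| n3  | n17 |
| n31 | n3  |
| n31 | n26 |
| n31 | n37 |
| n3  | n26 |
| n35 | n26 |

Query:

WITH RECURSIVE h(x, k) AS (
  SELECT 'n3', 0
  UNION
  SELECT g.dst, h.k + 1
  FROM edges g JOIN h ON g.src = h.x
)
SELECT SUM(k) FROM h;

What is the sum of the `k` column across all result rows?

8

Base: (n3, k=0).
Iteration 1: edges from {n3} -> (n17, k=1), (n26, k=1), (n35, k=1), (n37, k=1).
Iteration 2: edges from {n17,n26,n35,n37} -> (n17, k=2), (n26, k=2).
Iteration 3: no outgoing edges from {n17,n26}; recursion stops.
SUM(k) = 0 + 1 + 1 + 1 + 1 + 2 + 2 = 8.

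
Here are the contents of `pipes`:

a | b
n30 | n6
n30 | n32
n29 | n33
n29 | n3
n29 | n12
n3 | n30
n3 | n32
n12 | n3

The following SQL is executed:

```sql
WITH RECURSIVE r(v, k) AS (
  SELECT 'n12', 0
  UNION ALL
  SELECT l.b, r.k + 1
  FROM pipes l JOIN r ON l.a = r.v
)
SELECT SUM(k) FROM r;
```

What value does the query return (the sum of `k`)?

11

Base: (n12, k=0).
Iteration 1: edges from {n12} -> (n3, k=1).
Iteration 2: edges from {n3} -> (n30, k=2), (n32, k=2).
Iteration 3: edges from {n30,n32} -> (n32, k=3), (n6, k=3).
Iteration 4: no outgoing edges from {n32,n6}; recursion stops.
SUM(k) = 0 + 1 + 2 + 2 + 3 + 3 = 11.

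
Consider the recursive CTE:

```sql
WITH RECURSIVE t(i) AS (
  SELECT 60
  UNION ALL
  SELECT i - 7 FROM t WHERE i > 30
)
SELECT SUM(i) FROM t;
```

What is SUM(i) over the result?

Base: i=60.
Iteration 1: 60 > 30 holds -> i = 60 - 7 = 53.
Iteration 2: 53 > 30 holds -> i = 53 - 7 = 46.
Iteration 3: 46 > 30 holds -> i = 46 - 7 = 39.
Iteration 4: 39 > 30 holds -> i = 39 - 7 = 32.
Iteration 5: 32 > 30 holds -> i = 32 - 7 = 25.
Iteration 6: 25 > 30 fails; recursion stops.
SUM(i) = 60 + 53 + 46 + 39 + 32 + 25 = 255.

255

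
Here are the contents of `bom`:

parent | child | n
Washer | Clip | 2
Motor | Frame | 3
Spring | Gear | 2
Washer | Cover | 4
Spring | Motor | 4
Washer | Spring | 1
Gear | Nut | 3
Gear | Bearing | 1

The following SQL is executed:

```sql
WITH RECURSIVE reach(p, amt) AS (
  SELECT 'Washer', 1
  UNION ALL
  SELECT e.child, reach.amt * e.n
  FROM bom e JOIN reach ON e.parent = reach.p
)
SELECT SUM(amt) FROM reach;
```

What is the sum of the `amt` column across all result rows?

Base: (Washer, amt=1).
Iteration 1: components of {Washer} -> Clip = 1*2 = 2, Cover = 1*4 = 4, Spring = 1*1 = 1.
Iteration 2: components of {Clip,Cover,Spring} -> Gear = 1*2 = 2, Motor = 1*4 = 4.
Iteration 3: components of {Gear,Motor} -> Bearing = 2*1 = 2, Frame = 4*3 = 12, Nut = 2*3 = 6.
Iteration 4: no further components; recursion stops.
SUM(amt) = 1 + 2 + 4 + 1 + 4 + 2 + 12 + 6 + 2 = 34.

34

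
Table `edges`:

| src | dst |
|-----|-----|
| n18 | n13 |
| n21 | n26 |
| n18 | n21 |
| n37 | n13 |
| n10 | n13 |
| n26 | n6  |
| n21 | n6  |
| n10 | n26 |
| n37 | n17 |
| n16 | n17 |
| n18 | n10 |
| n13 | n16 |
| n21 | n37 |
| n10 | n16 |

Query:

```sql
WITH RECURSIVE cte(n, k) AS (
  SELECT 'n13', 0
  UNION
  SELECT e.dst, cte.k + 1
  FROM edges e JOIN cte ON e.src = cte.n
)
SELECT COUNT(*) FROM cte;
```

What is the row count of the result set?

3

Base: (n13, k=0).
Iteration 1: edges from {n13} -> (n16, k=1).
Iteration 2: edges from {n16} -> (n17, k=2).
Iteration 3: no outgoing edges from {n17}; recursion stops.
Total rows emitted: 3.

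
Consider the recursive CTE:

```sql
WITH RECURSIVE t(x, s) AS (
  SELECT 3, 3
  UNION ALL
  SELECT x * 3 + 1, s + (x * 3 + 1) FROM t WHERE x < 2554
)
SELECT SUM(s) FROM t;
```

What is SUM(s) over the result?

17188

Base: x=3, s=3.
Iteration 1: 3 < 2554 holds -> x = 3 * 3 + 1 = 10, s = 3 + 10 = 13.
Iteration 2: 10 < 2554 holds -> x = 10 * 3 + 1 = 31, s = 13 + 31 = 44.
Iteration 3: 31 < 2554 holds -> x = 31 * 3 + 1 = 94, s = 44 + 94 = 138.
Iteration 4: 94 < 2554 holds -> x = 94 * 3 + 1 = 283, s = 138 + 283 = 421.
Iteration 5: 283 < 2554 holds -> x = 283 * 3 + 1 = 850, s = 421 + 850 = 1271.
Iteration 6: 850 < 2554 holds -> x = 850 * 3 + 1 = 2551, s = 1271 + 2551 = 3822.
Iteration 7: 2551 < 2554 holds -> x = 2551 * 3 + 1 = 7654, s = 3822 + 7654 = 11476.
Iteration 8: 7654 < 2554 fails; recursion stops.
SUM(s) = 3 + 13 + 44 + 138 + 421 + 1271 + 3822 + 11476 = 17188.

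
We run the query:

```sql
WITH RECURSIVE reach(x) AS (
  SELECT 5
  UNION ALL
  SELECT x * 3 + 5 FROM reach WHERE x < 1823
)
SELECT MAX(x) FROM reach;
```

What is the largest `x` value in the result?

Base: x=5.
Iteration 1: 5 < 1823 holds -> x = 5 * 3 + 5 = 20.
Iteration 2: 20 < 1823 holds -> x = 20 * 3 + 5 = 65.
Iteration 3: 65 < 1823 holds -> x = 65 * 3 + 5 = 200.
Iteration 4: 200 < 1823 holds -> x = 200 * 3 + 5 = 605.
Iteration 5: 605 < 1823 holds -> x = 605 * 3 + 5 = 1820.
Iteration 6: 1820 < 1823 holds -> x = 1820 * 3 + 5 = 5465.
Iteration 7: 5465 < 1823 fails; recursion stops.
x values: 5, 20, 65, 200, 605, 1820, 5465; the maximum is 5465.

5465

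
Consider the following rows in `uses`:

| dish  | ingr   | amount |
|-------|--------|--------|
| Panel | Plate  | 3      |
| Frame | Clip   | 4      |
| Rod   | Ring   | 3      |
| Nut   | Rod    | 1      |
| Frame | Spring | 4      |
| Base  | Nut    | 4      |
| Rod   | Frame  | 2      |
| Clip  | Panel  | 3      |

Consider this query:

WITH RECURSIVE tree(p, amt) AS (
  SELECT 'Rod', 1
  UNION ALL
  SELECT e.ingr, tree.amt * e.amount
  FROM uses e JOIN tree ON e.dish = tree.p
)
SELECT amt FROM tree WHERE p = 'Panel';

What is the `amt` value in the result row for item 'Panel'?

Base: (Rod, amt=1).
Iteration 1: components of {Rod} -> Frame = 1*2 = 2, Ring = 1*3 = 3.
Iteration 2: components of {Frame,Ring} -> Clip = 2*4 = 8, Spring = 2*4 = 8.
Iteration 3: components of {Clip,Spring} -> Panel = 8*3 = 24.
Iteration 4: components of {Panel} -> Plate = 24*3 = 72.
Iteration 5: no further components; recursion stops.

24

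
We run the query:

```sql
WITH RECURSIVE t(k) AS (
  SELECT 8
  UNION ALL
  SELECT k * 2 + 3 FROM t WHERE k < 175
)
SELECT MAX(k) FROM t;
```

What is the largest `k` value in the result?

349

Base: k=8.
Iteration 1: 8 < 175 holds -> k = 8 * 2 + 3 = 19.
Iteration 2: 19 < 175 holds -> k = 19 * 2 + 3 = 41.
Iteration 3: 41 < 175 holds -> k = 41 * 2 + 3 = 85.
Iteration 4: 85 < 175 holds -> k = 85 * 2 + 3 = 173.
Iteration 5: 173 < 175 holds -> k = 173 * 2 + 3 = 349.
Iteration 6: 349 < 175 fails; recursion stops.
k values: 8, 19, 41, 85, 173, 349; the maximum is 349.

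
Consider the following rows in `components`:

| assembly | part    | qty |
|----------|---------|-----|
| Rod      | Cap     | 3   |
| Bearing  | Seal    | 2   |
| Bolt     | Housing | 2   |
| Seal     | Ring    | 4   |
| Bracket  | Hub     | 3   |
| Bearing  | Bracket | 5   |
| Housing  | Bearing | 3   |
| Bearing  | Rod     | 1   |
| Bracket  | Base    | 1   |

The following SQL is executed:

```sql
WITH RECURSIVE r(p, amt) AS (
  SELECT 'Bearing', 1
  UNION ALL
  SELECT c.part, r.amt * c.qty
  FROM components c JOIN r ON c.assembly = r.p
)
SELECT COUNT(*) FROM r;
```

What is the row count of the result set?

8

Base: (Bearing, amt=1).
Iteration 1: components of {Bearing} -> Bracket = 1*5 = 5, Rod = 1*1 = 1, Seal = 1*2 = 2.
Iteration 2: components of {Bracket,Rod,Seal} -> Base = 5*1 = 5, Cap = 1*3 = 3, Hub = 5*3 = 15, Ring = 2*4 = 8.
Iteration 3: no further components; recursion stops.
Total rows emitted: 8.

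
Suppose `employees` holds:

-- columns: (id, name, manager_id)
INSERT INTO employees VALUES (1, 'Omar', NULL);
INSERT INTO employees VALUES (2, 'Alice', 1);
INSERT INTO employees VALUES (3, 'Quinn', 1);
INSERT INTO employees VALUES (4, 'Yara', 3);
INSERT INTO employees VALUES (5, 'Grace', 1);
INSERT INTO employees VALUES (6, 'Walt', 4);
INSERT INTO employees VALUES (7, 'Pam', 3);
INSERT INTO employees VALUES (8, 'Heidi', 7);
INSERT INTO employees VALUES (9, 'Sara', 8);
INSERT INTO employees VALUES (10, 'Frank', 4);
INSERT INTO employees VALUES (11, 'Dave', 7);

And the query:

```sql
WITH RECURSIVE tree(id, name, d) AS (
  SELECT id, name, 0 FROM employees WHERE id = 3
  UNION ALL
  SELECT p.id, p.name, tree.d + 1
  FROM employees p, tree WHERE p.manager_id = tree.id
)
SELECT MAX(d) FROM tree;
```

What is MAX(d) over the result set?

3

Base: id=3 (Quinn) at d 0.
Iteration 1: rows with manager_id in {3} -> Yara (id 4, d 1), Pam (id 7, d 1).
Iteration 2: rows with manager_id in {4,7} -> Walt (id 6, d 2), Heidi (id 8, d 2), Frank (id 10, d 2), Dave (id 11, d 2).
Iteration 3: rows with manager_id in {6,8,10,11} -> Sara (id 9, d 3).
Iteration 4: no rows with manager_id in {9}; recursion stops.
d values: 0, 1, 1, 2, 2, 2, 2, 3; the maximum is 3.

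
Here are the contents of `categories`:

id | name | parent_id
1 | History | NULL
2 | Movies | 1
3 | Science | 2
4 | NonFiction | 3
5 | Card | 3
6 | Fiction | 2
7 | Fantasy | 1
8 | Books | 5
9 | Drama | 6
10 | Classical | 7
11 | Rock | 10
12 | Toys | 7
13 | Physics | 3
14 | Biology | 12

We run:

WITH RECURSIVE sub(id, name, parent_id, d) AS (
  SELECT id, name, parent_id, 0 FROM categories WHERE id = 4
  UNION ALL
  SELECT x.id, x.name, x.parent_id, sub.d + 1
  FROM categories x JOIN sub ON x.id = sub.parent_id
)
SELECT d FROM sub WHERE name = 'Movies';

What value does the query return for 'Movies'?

2

Base: id=4 (NonFiction), parent_id=3, d 0.
Iteration 1: join on id=3 -> Science (id 3, parent_id=2, d 1).
Iteration 2: join on id=2 -> Movies (id 2, parent_id=1, d 2).
Iteration 3: join on id=1 -> History (id 1, parent_id=NULL, d 3).
Iteration 4: parent_id is NULL; no match; recursion stops.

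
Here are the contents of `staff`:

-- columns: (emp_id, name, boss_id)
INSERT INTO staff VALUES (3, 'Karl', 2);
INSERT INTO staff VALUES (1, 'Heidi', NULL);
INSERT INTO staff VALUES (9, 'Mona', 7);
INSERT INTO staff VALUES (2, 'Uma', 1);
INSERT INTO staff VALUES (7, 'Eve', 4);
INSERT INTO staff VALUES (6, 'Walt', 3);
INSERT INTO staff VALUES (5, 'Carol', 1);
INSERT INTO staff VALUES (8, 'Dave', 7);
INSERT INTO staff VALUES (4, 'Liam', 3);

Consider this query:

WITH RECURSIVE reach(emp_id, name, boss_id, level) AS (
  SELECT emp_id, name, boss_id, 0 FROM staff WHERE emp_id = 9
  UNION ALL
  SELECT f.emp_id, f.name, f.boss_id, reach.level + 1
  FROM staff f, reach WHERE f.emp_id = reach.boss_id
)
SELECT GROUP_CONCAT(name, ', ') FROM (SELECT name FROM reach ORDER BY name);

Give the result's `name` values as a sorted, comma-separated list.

Base: emp_id=9 (Mona), boss_id=7, level 0.
Iteration 1: join on emp_id=7 -> Eve (id 7, boss_id=4, level 1).
Iteration 2: join on emp_id=4 -> Liam (id 4, boss_id=3, level 2).
Iteration 3: join on emp_id=3 -> Karl (id 3, boss_id=2, level 3).
Iteration 4: join on emp_id=2 -> Uma (id 2, boss_id=1, level 4).
Iteration 5: join on emp_id=1 -> Heidi (id 1, boss_id=NULL, level 5).
Iteration 6: boss_id is NULL; no match; recursion stops.

Eve, Heidi, Karl, Liam, Mona, Uma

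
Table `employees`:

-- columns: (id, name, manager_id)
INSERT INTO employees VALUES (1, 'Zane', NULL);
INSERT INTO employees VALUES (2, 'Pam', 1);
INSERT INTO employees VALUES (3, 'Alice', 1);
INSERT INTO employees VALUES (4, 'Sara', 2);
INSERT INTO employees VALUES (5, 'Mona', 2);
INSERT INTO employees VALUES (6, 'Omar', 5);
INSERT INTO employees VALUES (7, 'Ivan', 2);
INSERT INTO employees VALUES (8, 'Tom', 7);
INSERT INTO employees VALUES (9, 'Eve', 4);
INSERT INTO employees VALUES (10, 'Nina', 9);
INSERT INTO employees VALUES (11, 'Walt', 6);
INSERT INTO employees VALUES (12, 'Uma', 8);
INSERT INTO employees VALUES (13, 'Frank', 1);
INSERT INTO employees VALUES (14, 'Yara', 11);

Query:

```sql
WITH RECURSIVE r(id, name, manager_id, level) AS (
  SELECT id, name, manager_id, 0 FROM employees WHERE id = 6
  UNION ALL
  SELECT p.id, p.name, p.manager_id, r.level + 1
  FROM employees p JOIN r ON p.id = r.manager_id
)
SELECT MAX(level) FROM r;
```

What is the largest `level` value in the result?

3

Base: id=6 (Omar), manager_id=5, level 0.
Iteration 1: join on id=5 -> Mona (id 5, manager_id=2, level 1).
Iteration 2: join on id=2 -> Pam (id 2, manager_id=1, level 2).
Iteration 3: join on id=1 -> Zane (id 1, manager_id=NULL, level 3).
Iteration 4: manager_id is NULL; no match; recursion stops.
level values: 0, 1, 2, 3; the maximum is 3.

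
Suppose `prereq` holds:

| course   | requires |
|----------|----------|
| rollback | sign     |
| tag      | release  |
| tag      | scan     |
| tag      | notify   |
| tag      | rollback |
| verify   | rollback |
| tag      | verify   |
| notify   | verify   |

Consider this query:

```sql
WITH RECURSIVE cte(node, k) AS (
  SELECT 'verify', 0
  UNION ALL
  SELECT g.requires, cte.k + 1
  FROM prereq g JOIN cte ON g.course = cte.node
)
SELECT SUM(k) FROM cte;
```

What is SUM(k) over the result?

Base: (verify, k=0).
Iteration 1: edges from {verify} -> (rollback, k=1).
Iteration 2: edges from {rollback} -> (sign, k=2).
Iteration 3: no outgoing edges from {sign}; recursion stops.
SUM(k) = 0 + 1 + 2 = 3.

3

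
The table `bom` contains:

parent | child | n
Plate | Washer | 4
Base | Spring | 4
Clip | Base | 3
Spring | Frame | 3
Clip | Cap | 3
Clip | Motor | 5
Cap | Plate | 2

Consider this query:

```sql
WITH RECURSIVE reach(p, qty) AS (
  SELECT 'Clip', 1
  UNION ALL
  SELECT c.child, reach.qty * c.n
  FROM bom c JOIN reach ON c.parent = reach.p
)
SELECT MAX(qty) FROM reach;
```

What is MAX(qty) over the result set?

Base: (Clip, qty=1).
Iteration 1: components of {Clip} -> Base = 1*3 = 3, Cap = 1*3 = 3, Motor = 1*5 = 5.
Iteration 2: components of {Base,Cap,Motor} -> Plate = 3*2 = 6, Spring = 3*4 = 12.
Iteration 3: components of {Plate,Spring} -> Frame = 12*3 = 36, Washer = 6*4 = 24.
Iteration 4: no further components; recursion stops.
qty values: 1, 3, 3, 5, 12, 6, 36, 24; the maximum is 36.

36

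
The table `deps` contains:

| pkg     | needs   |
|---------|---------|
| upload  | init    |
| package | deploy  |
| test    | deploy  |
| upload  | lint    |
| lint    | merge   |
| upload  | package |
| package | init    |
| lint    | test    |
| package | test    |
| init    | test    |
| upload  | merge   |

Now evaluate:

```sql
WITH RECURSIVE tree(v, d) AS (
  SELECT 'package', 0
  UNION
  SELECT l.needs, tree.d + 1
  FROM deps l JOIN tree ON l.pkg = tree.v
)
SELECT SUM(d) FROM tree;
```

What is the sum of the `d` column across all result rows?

Base: (package, d=0).
Iteration 1: edges from {package} -> (deploy, d=1), (init, d=1), (test, d=1).
Iteration 2: edges from {deploy,init,test} -> (deploy, d=2), (test, d=2).
Iteration 3: edges from {deploy,test} -> (deploy, d=3).
Iteration 4: no outgoing edges from {deploy}; recursion stops.
SUM(d) = 0 + 1 + 1 + 1 + 2 + 2 + 3 = 10.

10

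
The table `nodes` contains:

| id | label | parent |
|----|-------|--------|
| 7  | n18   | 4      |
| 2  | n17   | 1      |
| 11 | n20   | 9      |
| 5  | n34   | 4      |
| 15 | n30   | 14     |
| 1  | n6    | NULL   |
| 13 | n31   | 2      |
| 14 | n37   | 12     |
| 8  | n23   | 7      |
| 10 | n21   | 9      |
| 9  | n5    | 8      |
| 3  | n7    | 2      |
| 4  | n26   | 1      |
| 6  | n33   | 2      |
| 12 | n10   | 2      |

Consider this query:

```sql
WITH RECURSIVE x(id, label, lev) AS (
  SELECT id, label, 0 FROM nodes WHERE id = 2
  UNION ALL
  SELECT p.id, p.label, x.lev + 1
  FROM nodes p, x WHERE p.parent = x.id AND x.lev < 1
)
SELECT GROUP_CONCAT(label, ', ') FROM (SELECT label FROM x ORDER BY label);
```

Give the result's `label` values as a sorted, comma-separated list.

n10, n17, n31, n33, n7

Base: id=2 (n17) at lev 0.
Iteration 1: rows with parent in {2} -> n7 (id 3, lev 1), n33 (id 6, lev 1), n10 (id 12, lev 1), n31 (id 13, lev 1).
Iteration 2: lev < 1 fails for all current rows; recursion stops.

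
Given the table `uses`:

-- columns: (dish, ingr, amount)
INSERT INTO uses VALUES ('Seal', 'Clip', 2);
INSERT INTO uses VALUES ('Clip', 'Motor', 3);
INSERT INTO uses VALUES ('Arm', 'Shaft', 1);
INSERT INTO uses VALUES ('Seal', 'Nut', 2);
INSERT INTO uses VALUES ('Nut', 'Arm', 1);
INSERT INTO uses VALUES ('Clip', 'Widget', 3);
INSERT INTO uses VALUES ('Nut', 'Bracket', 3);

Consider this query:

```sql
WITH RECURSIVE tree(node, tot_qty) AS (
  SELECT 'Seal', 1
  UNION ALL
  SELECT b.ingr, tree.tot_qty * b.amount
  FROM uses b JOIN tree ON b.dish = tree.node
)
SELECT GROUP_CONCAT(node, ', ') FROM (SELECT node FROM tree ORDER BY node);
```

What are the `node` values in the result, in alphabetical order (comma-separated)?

Base: (Seal, tot_qty=1).
Iteration 1: components of {Seal} -> Clip = 1*2 = 2, Nut = 1*2 = 2.
Iteration 2: components of {Clip,Nut} -> Arm = 2*1 = 2, Bracket = 2*3 = 6, Motor = 2*3 = 6, Widget = 2*3 = 6.
Iteration 3: components of {Arm,Bracket,Motor,Widget} -> Shaft = 2*1 = 2.
Iteration 4: no further components; recursion stops.

Arm, Bracket, Clip, Motor, Nut, Seal, Shaft, Widget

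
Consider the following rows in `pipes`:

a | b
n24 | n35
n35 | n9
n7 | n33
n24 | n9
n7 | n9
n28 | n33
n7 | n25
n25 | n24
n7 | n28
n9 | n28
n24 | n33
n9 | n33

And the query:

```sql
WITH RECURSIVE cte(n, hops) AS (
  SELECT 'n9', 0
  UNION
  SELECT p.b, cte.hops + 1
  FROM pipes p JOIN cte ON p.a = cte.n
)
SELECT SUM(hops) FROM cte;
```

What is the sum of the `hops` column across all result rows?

4

Base: (n9, hops=0).
Iteration 1: edges from {n9} -> (n28, hops=1), (n33, hops=1).
Iteration 2: edges from {n28,n33} -> (n33, hops=2).
Iteration 3: no outgoing edges from {n33}; recursion stops.
SUM(hops) = 0 + 1 + 1 + 2 = 4.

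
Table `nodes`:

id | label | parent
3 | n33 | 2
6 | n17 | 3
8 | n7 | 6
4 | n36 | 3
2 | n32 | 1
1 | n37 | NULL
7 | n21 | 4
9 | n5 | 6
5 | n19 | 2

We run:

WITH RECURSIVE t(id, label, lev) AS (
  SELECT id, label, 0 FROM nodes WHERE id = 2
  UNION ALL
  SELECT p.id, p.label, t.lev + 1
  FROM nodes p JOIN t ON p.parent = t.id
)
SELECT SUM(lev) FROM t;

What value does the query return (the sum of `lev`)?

Base: id=2 (n32) at lev 0.
Iteration 1: rows with parent in {2} -> n33 (id 3, lev 1), n19 (id 5, lev 1).
Iteration 2: rows with parent in {3,5} -> n36 (id 4, lev 2), n17 (id 6, lev 2).
Iteration 3: rows with parent in {4,6} -> n21 (id 7, lev 3), n7 (id 8, lev 3), n5 (id 9, lev 3).
Iteration 4: no rows with parent in {7,8,9}; recursion stops.
SUM(lev) = 0 + 1 + 1 + 2 + 2 + 3 + 3 + 3 = 15.

15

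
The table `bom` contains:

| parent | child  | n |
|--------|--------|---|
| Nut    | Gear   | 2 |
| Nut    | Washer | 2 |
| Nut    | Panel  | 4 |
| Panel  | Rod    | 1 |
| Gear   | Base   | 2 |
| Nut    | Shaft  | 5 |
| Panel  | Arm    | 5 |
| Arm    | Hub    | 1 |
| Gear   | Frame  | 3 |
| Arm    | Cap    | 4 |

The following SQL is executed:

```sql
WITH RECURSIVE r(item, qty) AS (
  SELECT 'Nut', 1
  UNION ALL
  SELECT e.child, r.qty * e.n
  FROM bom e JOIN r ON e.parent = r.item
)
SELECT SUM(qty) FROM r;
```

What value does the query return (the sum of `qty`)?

Base: (Nut, qty=1).
Iteration 1: components of {Nut} -> Gear = 1*2 = 2, Panel = 1*4 = 4, Shaft = 1*5 = 5, Washer = 1*2 = 2.
Iteration 2: components of {Gear,Panel,Shaft,Washer} -> Arm = 4*5 = 20, Base = 2*2 = 4, Frame = 2*3 = 6, Rod = 4*1 = 4.
Iteration 3: components of {Arm,Base,Frame,Rod} -> Cap = 20*4 = 80, Hub = 20*1 = 20.
Iteration 4: no further components; recursion stops.
SUM(qty) = 1 + 2 + 2 + 4 + 5 + 4 + 6 + 4 + 20 + 20 + 80 = 148.

148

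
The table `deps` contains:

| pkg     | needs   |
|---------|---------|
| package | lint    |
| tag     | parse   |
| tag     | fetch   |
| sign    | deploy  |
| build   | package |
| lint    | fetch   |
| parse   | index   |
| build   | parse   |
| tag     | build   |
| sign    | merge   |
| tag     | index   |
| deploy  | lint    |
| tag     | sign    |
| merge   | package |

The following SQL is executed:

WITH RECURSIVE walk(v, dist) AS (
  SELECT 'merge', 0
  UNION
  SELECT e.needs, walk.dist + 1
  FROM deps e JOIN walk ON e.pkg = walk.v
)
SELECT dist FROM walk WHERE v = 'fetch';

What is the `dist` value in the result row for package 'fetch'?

Base: (merge, dist=0).
Iteration 1: edges from {merge} -> (package, dist=1).
Iteration 2: edges from {package} -> (lint, dist=2).
Iteration 3: edges from {lint} -> (fetch, dist=3).
Iteration 4: no outgoing edges from {fetch}; recursion stops.

3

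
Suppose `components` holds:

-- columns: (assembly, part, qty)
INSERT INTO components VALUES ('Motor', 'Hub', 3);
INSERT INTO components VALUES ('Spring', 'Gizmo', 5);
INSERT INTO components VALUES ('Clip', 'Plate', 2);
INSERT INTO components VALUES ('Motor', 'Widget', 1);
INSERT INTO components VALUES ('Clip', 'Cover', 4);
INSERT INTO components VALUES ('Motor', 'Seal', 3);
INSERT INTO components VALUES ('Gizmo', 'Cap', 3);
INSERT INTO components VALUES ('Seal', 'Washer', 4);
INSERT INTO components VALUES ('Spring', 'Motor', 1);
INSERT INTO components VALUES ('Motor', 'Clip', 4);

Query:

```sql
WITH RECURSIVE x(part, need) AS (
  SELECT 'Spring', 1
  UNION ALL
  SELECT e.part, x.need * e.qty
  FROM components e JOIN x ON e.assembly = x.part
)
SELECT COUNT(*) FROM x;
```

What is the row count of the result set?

Base: (Spring, need=1).
Iteration 1: components of {Spring} -> Gizmo = 1*5 = 5, Motor = 1*1 = 1.
Iteration 2: components of {Gizmo,Motor} -> Cap = 5*3 = 15, Clip = 1*4 = 4, Hub = 1*3 = 3, Seal = 1*3 = 3, Widget = 1*1 = 1.
Iteration 3: components of {Cap,Clip,Hub,Seal,Widget} -> Cover = 4*4 = 16, Plate = 4*2 = 8, Washer = 3*4 = 12.
Iteration 4: no further components; recursion stops.
Total rows emitted: 11.

11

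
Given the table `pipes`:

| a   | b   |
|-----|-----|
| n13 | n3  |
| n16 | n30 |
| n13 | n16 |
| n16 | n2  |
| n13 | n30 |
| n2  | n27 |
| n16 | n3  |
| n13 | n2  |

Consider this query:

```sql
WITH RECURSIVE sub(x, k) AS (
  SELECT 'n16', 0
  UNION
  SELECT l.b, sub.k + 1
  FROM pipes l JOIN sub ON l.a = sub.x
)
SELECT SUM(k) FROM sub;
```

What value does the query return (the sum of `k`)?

Base: (n16, k=0).
Iteration 1: edges from {n16} -> (n2, k=1), (n3, k=1), (n30, k=1).
Iteration 2: edges from {n2,n3,n30} -> (n27, k=2).
Iteration 3: no outgoing edges from {n27}; recursion stops.
SUM(k) = 0 + 1 + 1 + 1 + 2 = 5.

5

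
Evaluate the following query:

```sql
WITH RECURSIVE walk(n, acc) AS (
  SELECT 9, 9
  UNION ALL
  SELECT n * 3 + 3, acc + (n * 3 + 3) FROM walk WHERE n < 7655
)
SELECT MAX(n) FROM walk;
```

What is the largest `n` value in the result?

Base: n=9, acc=9.
Iteration 1: 9 < 7655 holds -> n = 9 * 3 + 3 = 30, acc = 9 + 30 = 39.
Iteration 2: 30 < 7655 holds -> n = 30 * 3 + 3 = 93, acc = 39 + 93 = 132.
Iteration 3: 93 < 7655 holds -> n = 93 * 3 + 3 = 282, acc = 132 + 282 = 414.
Iteration 4: 282 < 7655 holds -> n = 282 * 3 + 3 = 849, acc = 414 + 849 = 1263.
Iteration 5: 849 < 7655 holds -> n = 849 * 3 + 3 = 2550, acc = 1263 + 2550 = 3813.
Iteration 6: 2550 < 7655 holds -> n = 2550 * 3 + 3 = 7653, acc = 3813 + 7653 = 11466.
Iteration 7: 7653 < 7655 holds -> n = 7653 * 3 + 3 = 22962, acc = 11466 + 22962 = 34428.
Iteration 8: 22962 < 7655 fails; recursion stops.
n values: 9, 30, 93, 282, 849, 2550, 7653, 22962; the maximum is 22962.

22962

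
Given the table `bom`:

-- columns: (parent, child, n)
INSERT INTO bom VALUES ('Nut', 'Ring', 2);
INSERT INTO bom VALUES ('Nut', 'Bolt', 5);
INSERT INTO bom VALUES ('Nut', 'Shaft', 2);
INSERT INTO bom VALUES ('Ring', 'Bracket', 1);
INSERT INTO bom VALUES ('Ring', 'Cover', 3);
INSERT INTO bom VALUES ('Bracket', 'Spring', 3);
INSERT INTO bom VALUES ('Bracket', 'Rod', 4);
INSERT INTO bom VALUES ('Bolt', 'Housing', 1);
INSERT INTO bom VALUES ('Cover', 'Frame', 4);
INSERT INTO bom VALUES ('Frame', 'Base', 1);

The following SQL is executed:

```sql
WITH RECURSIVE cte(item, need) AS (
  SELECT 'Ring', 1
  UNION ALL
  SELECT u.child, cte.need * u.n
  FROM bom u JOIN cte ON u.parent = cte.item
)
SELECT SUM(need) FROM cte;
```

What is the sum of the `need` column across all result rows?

Base: (Ring, need=1).
Iteration 1: components of {Ring} -> Bracket = 1*1 = 1, Cover = 1*3 = 3.
Iteration 2: components of {Bracket,Cover} -> Frame = 3*4 = 12, Rod = 1*4 = 4, Spring = 1*3 = 3.
Iteration 3: components of {Frame,Rod,Spring} -> Base = 12*1 = 12.
Iteration 4: no further components; recursion stops.
SUM(need) = 1 + 1 + 3 + 3 + 4 + 12 + 12 = 36.

36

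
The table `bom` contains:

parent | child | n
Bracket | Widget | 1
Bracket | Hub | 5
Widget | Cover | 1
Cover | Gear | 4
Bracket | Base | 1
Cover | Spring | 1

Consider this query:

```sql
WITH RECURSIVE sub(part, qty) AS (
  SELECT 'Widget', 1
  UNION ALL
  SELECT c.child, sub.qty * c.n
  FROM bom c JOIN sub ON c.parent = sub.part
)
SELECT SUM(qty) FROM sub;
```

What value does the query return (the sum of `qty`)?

Base: (Widget, qty=1).
Iteration 1: components of {Widget} -> Cover = 1*1 = 1.
Iteration 2: components of {Cover} -> Gear = 1*4 = 4, Spring = 1*1 = 1.
Iteration 3: no further components; recursion stops.
SUM(qty) = 1 + 1 + 4 + 1 = 7.

7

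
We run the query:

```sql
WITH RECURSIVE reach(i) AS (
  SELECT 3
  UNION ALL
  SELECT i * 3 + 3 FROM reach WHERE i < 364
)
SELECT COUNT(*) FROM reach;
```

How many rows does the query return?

6

Base: i=3.
Iteration 1: 3 < 364 holds -> i = 3 * 3 + 3 = 12.
Iteration 2: 12 < 364 holds -> i = 12 * 3 + 3 = 39.
Iteration 3: 39 < 364 holds -> i = 39 * 3 + 3 = 120.
Iteration 4: 120 < 364 holds -> i = 120 * 3 + 3 = 363.
Iteration 5: 363 < 364 holds -> i = 363 * 3 + 3 = 1092.
Iteration 6: 1092 < 364 fails; recursion stops.
Total rows emitted: 6.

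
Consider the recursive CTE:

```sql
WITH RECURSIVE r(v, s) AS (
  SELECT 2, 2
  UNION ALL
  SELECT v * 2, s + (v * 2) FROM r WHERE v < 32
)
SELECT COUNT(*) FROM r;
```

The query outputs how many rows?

5

Base: v=2, s=2.
Iteration 1: 2 < 32 holds -> v = 2 * 2 = 4, s = 2 + 4 = 6.
Iteration 2: 4 < 32 holds -> v = 4 * 2 = 8, s = 6 + 8 = 14.
Iteration 3: 8 < 32 holds -> v = 8 * 2 = 16, s = 14 + 16 = 30.
Iteration 4: 16 < 32 holds -> v = 16 * 2 = 32, s = 30 + 32 = 62.
Iteration 5: 32 < 32 fails; recursion stops.
Total rows emitted: 5.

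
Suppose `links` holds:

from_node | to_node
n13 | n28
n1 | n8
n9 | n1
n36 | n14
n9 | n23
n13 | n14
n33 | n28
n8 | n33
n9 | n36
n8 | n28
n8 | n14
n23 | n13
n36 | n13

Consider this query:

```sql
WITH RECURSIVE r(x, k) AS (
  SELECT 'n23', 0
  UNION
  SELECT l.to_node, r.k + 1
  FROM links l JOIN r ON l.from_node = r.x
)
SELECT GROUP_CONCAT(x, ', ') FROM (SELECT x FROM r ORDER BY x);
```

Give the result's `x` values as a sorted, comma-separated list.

Base: (n23, k=0).
Iteration 1: edges from {n23} -> (n13, k=1).
Iteration 2: edges from {n13} -> (n14, k=2), (n28, k=2).
Iteration 3: no outgoing edges from {n14,n28}; recursion stops.

n13, n14, n23, n28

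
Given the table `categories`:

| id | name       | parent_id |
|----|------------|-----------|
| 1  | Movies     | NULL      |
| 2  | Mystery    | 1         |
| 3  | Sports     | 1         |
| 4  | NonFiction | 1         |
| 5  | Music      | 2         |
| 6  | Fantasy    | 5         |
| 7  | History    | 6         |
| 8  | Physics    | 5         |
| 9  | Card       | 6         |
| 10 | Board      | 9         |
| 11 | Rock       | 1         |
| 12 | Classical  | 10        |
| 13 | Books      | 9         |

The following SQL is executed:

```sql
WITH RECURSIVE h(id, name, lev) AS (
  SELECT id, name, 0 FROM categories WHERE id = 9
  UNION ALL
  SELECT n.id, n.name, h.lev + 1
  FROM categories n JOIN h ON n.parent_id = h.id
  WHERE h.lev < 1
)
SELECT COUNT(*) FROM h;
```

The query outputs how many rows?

3

Base: id=9 (Card) at lev 0.
Iteration 1: rows with parent_id in {9} -> Board (id 10, lev 1), Books (id 13, lev 1).
Iteration 2: lev < 1 fails for all current rows; recursion stops.
Total rows emitted: 3.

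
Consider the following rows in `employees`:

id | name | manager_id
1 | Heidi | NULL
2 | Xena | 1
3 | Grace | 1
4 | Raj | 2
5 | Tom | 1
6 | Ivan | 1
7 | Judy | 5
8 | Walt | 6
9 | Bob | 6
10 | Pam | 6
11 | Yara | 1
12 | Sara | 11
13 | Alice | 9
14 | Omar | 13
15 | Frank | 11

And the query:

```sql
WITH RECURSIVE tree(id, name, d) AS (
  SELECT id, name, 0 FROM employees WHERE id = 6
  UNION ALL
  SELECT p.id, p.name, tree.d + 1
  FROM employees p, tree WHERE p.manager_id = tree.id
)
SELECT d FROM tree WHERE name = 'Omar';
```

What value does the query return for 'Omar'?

3

Base: id=6 (Ivan) at d 0.
Iteration 1: rows with manager_id in {6} -> Walt (id 8, d 1), Bob (id 9, d 1), Pam (id 10, d 1).
Iteration 2: rows with manager_id in {8,9,10} -> Alice (id 13, d 2).
Iteration 3: rows with manager_id in {13} -> Omar (id 14, d 3).
Iteration 4: no rows with manager_id in {14}; recursion stops.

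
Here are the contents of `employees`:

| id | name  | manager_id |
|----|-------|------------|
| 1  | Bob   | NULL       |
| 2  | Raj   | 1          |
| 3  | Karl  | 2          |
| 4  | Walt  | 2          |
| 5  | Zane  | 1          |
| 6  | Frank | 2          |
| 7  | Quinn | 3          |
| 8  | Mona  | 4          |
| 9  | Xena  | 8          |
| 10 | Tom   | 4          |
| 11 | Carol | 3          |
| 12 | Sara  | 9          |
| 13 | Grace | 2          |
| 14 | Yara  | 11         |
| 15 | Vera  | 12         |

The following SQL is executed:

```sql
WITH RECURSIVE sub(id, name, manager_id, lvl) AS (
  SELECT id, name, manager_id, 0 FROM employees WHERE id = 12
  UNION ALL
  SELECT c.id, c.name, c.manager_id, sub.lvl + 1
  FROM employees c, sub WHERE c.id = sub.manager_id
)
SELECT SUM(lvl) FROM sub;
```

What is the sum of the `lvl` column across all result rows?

Base: id=12 (Sara), manager_id=9, lvl 0.
Iteration 1: join on id=9 -> Xena (id 9, manager_id=8, lvl 1).
Iteration 2: join on id=8 -> Mona (id 8, manager_id=4, lvl 2).
Iteration 3: join on id=4 -> Walt (id 4, manager_id=2, lvl 3).
Iteration 4: join on id=2 -> Raj (id 2, manager_id=1, lvl 4).
Iteration 5: join on id=1 -> Bob (id 1, manager_id=NULL, lvl 5).
Iteration 6: manager_id is NULL; no match; recursion stops.
SUM(lvl) = 0 + 1 + 2 + 3 + 4 + 5 = 15.

15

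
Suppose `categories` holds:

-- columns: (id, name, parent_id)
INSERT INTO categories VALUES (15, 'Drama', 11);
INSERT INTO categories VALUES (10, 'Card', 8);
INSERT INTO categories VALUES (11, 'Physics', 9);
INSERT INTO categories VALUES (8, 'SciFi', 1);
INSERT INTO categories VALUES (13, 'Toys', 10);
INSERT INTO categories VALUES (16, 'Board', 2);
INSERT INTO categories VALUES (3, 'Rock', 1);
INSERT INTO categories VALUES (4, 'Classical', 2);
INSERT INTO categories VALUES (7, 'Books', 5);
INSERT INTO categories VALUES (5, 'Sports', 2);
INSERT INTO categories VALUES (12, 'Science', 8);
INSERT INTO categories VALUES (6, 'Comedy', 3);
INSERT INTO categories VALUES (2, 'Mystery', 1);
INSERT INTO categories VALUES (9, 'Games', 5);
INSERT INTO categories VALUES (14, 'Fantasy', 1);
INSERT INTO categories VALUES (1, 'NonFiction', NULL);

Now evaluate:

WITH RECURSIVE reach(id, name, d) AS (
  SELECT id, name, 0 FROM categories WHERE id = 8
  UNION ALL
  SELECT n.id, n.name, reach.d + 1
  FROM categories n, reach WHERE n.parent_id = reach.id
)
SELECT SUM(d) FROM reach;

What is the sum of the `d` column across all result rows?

4

Base: id=8 (SciFi) at d 0.
Iteration 1: rows with parent_id in {8} -> Card (id 10, d 1), Science (id 12, d 1).
Iteration 2: rows with parent_id in {10,12} -> Toys (id 13, d 2).
Iteration 3: no rows with parent_id in {13}; recursion stops.
SUM(d) = 0 + 1 + 1 + 2 = 4.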